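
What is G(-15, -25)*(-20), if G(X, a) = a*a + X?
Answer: -12200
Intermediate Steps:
G(X, a) = X + a² (G(X, a) = a² + X = X + a²)
G(-15, -25)*(-20) = (-15 + (-25)²)*(-20) = (-15 + 625)*(-20) = 610*(-20) = -12200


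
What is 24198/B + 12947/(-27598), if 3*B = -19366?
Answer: -1127090407/267231434 ≈ -4.2177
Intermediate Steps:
B = -19366/3 (B = (⅓)*(-19366) = -19366/3 ≈ -6455.3)
24198/B + 12947/(-27598) = 24198/(-19366/3) + 12947/(-27598) = 24198*(-3/19366) + 12947*(-1/27598) = -36297/9683 - 12947/27598 = -1127090407/267231434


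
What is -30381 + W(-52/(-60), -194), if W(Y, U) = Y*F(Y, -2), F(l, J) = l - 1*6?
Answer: -6836726/225 ≈ -30385.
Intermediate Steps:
F(l, J) = -6 + l (F(l, J) = l - 6 = -6 + l)
W(Y, U) = Y*(-6 + Y)
-30381 + W(-52/(-60), -194) = -30381 + (-52/(-60))*(-6 - 52/(-60)) = -30381 + (-52*(-1/60))*(-6 - 52*(-1/60)) = -30381 + 13*(-6 + 13/15)/15 = -30381 + (13/15)*(-77/15) = -30381 - 1001/225 = -6836726/225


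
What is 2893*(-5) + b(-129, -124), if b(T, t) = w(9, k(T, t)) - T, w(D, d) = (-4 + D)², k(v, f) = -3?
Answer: -14311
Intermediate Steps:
b(T, t) = 25 - T (b(T, t) = (-4 + 9)² - T = 5² - T = 25 - T)
2893*(-5) + b(-129, -124) = 2893*(-5) + (25 - 1*(-129)) = -14465 + (25 + 129) = -14465 + 154 = -14311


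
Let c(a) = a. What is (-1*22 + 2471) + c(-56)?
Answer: 2393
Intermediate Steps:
(-1*22 + 2471) + c(-56) = (-1*22 + 2471) - 56 = (-22 + 2471) - 56 = 2449 - 56 = 2393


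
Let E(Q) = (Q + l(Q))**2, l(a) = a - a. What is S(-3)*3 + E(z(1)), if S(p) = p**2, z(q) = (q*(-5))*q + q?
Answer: 43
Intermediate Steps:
z(q) = q - 5*q**2 (z(q) = (-5*q)*q + q = -5*q**2 + q = q - 5*q**2)
l(a) = 0
E(Q) = Q**2 (E(Q) = (Q + 0)**2 = Q**2)
S(-3)*3 + E(z(1)) = (-3)**2*3 + (1*(1 - 5*1))**2 = 9*3 + (1*(1 - 5))**2 = 27 + (1*(-4))**2 = 27 + (-4)**2 = 27 + 16 = 43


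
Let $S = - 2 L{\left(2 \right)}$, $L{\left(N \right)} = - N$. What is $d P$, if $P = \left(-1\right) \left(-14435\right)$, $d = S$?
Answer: $57740$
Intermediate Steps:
$S = 4$ ($S = - 2 \left(\left(-1\right) 2\right) = \left(-2\right) \left(-2\right) = 4$)
$d = 4$
$P = 14435$
$d P = 4 \cdot 14435 = 57740$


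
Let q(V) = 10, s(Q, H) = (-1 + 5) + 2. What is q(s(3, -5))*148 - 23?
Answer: 1457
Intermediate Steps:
s(Q, H) = 6 (s(Q, H) = 4 + 2 = 6)
q(s(3, -5))*148 - 23 = 10*148 - 23 = 1480 - 23 = 1457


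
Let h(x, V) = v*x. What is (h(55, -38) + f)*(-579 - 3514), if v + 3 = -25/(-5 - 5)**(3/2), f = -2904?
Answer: 12561417 + 225115*I*sqrt(10)/4 ≈ 1.2561e+7 + 1.7797e+5*I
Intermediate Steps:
v = -3 - I*sqrt(10)/4 (v = -3 - 25/(-5 - 5)**(3/2) = -3 - 25*I*sqrt(10)/100 = -3 - I*sqrt(10)/4 ≈ -3.0 - 0.79057*I)
h(x, V) = x*(-3 - I*sqrt(10)/4) (h(x, V) = (-3 - I*sqrt(10)/4)*x = x*(-3 - I*sqrt(10)/4))
(h(55, -38) + f)*(-579 - 3514) = (-1/4*55*(12 + I*sqrt(10)) - 2904)*(-579 - 3514) = ((-165 - 55*I*sqrt(10)/4) - 2904)*(-4093) = (-3069 - 55*I*sqrt(10)/4)*(-4093) = 12561417 + 225115*I*sqrt(10)/4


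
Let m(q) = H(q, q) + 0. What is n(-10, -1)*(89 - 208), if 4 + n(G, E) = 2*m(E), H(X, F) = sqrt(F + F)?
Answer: 476 - 238*I*sqrt(2) ≈ 476.0 - 336.58*I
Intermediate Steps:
H(X, F) = sqrt(2)*sqrt(F) (H(X, F) = sqrt(2*F) = sqrt(2)*sqrt(F))
m(q) = sqrt(2)*sqrt(q) (m(q) = sqrt(2)*sqrt(q) + 0 = sqrt(2)*sqrt(q))
n(G, E) = -4 + 2*sqrt(2)*sqrt(E) (n(G, E) = -4 + 2*(sqrt(2)*sqrt(E)) = -4 + 2*sqrt(2)*sqrt(E))
n(-10, -1)*(89 - 208) = (-4 + 2*sqrt(2)*sqrt(-1))*(89 - 208) = (-4 + 2*sqrt(2)*I)*(-119) = (-4 + 2*I*sqrt(2))*(-119) = 476 - 238*I*sqrt(2)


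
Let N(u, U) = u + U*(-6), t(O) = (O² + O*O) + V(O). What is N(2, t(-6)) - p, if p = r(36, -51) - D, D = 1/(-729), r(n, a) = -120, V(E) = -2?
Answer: -217243/729 ≈ -298.00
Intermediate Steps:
D = -1/729 ≈ -0.0013717
t(O) = -2 + 2*O² (t(O) = (O² + O*O) - 2 = (O² + O²) - 2 = 2*O² - 2 = -2 + 2*O²)
N(u, U) = u - 6*U
p = -87479/729 (p = -120 - 1*(-1/729) = -120 + 1/729 = -87479/729 ≈ -120.00)
N(2, t(-6)) - p = (2 - 6*(-2 + 2*(-6)²)) - 1*(-87479/729) = (2 - 6*(-2 + 2*36)) + 87479/729 = (2 - 6*(-2 + 72)) + 87479/729 = (2 - 6*70) + 87479/729 = (2 - 420) + 87479/729 = -418 + 87479/729 = -217243/729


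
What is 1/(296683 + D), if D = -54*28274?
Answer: -1/1230113 ≈ -8.1293e-7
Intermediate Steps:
D = -1526796
1/(296683 + D) = 1/(296683 - 1526796) = 1/(-1230113) = -1/1230113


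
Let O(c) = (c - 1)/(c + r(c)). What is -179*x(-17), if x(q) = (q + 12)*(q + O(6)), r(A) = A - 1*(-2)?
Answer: -208535/14 ≈ -14895.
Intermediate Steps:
r(A) = 2 + A (r(A) = A + 2 = 2 + A)
O(c) = (-1 + c)/(2 + 2*c) (O(c) = (c - 1)/(c + (2 + c)) = (-1 + c)/(2 + 2*c))
x(q) = (12 + q)*(5/14 + q) (x(q) = (q + 12)*(q + (-1 + 6)/(2*(1 + 6))) = (12 + q)*(q + (½)*5/7) = (12 + q)*(q + (½)*(⅐)*5) = (12 + q)*(q + 5/14) = (12 + q)*(5/14 + q))
-179*x(-17) = -179*(30/7 + (-17)² + (173/14)*(-17)) = -179*(30/7 + 289 - 2941/14) = -179*1165/14 = -208535/14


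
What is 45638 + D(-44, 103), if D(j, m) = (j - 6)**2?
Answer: 48138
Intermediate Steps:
D(j, m) = (-6 + j)**2
45638 + D(-44, 103) = 45638 + (-6 - 44)**2 = 45638 + (-50)**2 = 45638 + 2500 = 48138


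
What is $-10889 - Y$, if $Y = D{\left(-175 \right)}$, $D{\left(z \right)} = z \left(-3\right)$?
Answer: $-11414$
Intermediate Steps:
$D{\left(z \right)} = - 3 z$
$Y = 525$ ($Y = \left(-3\right) \left(-175\right) = 525$)
$-10889 - Y = -10889 - 525 = -11414$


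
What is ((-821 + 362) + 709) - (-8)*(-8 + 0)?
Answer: 186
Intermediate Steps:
((-821 + 362) + 709) - (-8)*(-8 + 0) = (-459 + 709) - (-8)*(-8) = 250 - 1*64 = 250 - 64 = 186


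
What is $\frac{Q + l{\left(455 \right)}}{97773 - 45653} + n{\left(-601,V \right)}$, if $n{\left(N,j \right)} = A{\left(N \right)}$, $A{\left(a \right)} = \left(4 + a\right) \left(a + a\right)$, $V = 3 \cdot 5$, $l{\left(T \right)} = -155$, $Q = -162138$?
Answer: $\frac{37400836987}{52120} \approx 7.1759 \cdot 10^{5}$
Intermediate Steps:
$V = 15$
$A{\left(a \right)} = 2 a \left(4 + a\right)$ ($A{\left(a \right)} = \left(4 + a\right) 2 a = 2 a \left(4 + a\right)$)
$n{\left(N,j \right)} = 2 N \left(4 + N\right)$
$\frac{Q + l{\left(455 \right)}}{97773 - 45653} + n{\left(-601,V \right)} = \frac{-162138 - 155}{97773 - 45653} + 2 \left(-601\right) \left(4 - 601\right) = - \frac{162293}{52120} + 2 \left(-601\right) \left(-597\right) = \left(-162293\right) \frac{1}{52120} + 717594 = - \frac{162293}{52120} + 717594 = \frac{37400836987}{52120}$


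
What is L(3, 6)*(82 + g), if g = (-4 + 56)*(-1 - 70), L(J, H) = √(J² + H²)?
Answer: -10830*√5 ≈ -24217.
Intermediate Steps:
L(J, H) = √(H² + J²)
g = -3692 (g = 52*(-71) = -3692)
L(3, 6)*(82 + g) = √(6² + 3²)*(82 - 3692) = √(36 + 9)*(-3610) = √45*(-3610) = (3*√5)*(-3610) = -10830*√5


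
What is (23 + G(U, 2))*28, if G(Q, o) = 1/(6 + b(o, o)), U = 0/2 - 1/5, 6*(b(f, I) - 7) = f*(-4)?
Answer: 3232/5 ≈ 646.40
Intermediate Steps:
b(f, I) = 7 - 2*f/3 (b(f, I) = 7 + (f*(-4))/6 = 7 + (-4*f)/6 = 7 - 2*f/3)
U = -⅕ (U = 0*(½) - 1*⅕ = 0 - ⅕ = -⅕ ≈ -0.20000)
G(Q, o) = 1/(13 - 2*o/3) (G(Q, o) = 1/(6 + (7 - 2*o/3)) = 1/(13 - 2*o/3))
(23 + G(U, 2))*28 = (23 - 3/(-39 + 2*2))*28 = (23 - 3/(-39 + 4))*28 = (23 - 3/(-35))*28 = (23 - 3*(-1/35))*28 = (23 + 3/35)*28 = (808/35)*28 = 3232/5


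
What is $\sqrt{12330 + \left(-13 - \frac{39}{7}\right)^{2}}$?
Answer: $\frac{\sqrt{621070}}{7} \approx 112.58$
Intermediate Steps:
$\sqrt{12330 + \left(-13 - \frac{39}{7}\right)^{2}} = \sqrt{12330 + \left(- \frac{130}{7}\right)^{2}} = \sqrt{12330 + \frac{16900}{49}} = \sqrt{\frac{621070}{49}} = \frac{\sqrt{621070}}{7}$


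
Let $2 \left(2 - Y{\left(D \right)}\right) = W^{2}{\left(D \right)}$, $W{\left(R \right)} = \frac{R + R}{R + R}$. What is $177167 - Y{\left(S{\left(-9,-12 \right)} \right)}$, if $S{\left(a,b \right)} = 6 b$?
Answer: $\frac{354331}{2} \approx 1.7717 \cdot 10^{5}$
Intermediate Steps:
$W{\left(R \right)} = 1$ ($W{\left(R \right)} = \frac{2 R}{2 R} = 2 R \frac{1}{2 R} = 1$)
$Y{\left(D \right)} = \frac{3}{2}$ ($Y{\left(D \right)} = 2 - \frac{1^{2}}{2} = 2 - \frac{1}{2} = \frac{3}{2}$)
$177167 - Y{\left(S{\left(-9,-12 \right)} \right)} = 177167 - \frac{3}{2} = \frac{354331}{2}$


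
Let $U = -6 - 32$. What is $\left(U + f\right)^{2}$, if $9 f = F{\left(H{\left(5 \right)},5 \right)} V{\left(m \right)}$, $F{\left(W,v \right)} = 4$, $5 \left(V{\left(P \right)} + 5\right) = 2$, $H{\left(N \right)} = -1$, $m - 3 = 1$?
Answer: $\frac{3247204}{2025} \approx 1603.6$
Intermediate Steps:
$m = 4$ ($m = 3 + 1 = 4$)
$V{\left(P \right)} = - \frac{23}{5}$ ($V{\left(P \right)} = -5 + \frac{1}{5} \cdot 2 = -5 + \frac{2}{5} = - \frac{23}{5}$)
$f = - \frac{92}{45}$ ($f = \frac{4 \left(- \frac{23}{5}\right)}{9} = \frac{1}{9} \left(- \frac{92}{5}\right) = - \frac{92}{45} \approx -2.0444$)
$U = -38$ ($U = -6 - 32 = -38$)
$\left(U + f\right)^{2} = \left(-38 - \frac{92}{45}\right)^{2} = \left(- \frac{1802}{45}\right)^{2} = \frac{3247204}{2025}$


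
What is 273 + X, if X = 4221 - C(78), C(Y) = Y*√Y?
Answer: 4494 - 78*√78 ≈ 3805.1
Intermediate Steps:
C(Y) = Y^(3/2)
X = 4221 - 78*√78 (X = 4221 - 78^(3/2) = 4221 - 78*√78 ≈ 3532.1)
273 + X = 273 + (4221 - 78*√78) = 4494 - 78*√78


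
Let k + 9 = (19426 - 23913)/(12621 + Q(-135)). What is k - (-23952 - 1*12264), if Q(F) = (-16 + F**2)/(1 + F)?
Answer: 60573890777/1673005 ≈ 36207.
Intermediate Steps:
Q(F) = (-16 + F**2)/(1 + F)
k = -15658303/1673005 (k = -9 + (19426 - 23913)/(12621 + (-16 + (-135)**2)/(1 - 135)) = -9 - 4487/(12621 + (-16 + 18225)/(-134)) = -9 - 4487/(12621 - 1/134*18209) = -9 - 4487/(12621 - 18209/134) = -9 - 4487/1673005/134 = -9 - 4487*134/1673005 = -9 - 601258/1673005 = -15658303/1673005 ≈ -9.3594)
k - (-23952 - 1*12264) = -15658303/1673005 - (-23952 - 1*12264) = -15658303/1673005 - (-23952 - 12264) = -15658303/1673005 - 1*(-36216) = -15658303/1673005 + 36216 = 60573890777/1673005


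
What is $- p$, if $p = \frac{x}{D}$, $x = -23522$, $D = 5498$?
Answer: $\frac{11761}{2749} \approx 4.2783$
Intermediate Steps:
$p = - \frac{11761}{2749}$ ($p = - \frac{23522}{5498} = \left(-23522\right) \frac{1}{5498} = - \frac{11761}{2749} \approx -4.2783$)
$- p = \left(-1\right) \left(- \frac{11761}{2749}\right) = \frac{11761}{2749}$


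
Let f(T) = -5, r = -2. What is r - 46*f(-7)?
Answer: 228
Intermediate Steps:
r - 46*f(-7) = -2 - 46*(-5) = -2 + 230 = 228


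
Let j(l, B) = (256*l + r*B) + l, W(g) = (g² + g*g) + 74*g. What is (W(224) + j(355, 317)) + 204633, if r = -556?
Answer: 236544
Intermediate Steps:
W(g) = 2*g² + 74*g (W(g) = (g² + g²) + 74*g = 2*g² + 74*g)
j(l, B) = -556*B + 257*l (j(l, B) = (256*l - 556*B) + l = (-556*B + 256*l) + l = -556*B + 257*l)
(W(224) + j(355, 317)) + 204633 = (2*224*(37 + 224) + (-556*317 + 257*355)) + 204633 = (2*224*261 + (-176252 + 91235)) + 204633 = (116928 - 85017) + 204633 = 31911 + 204633 = 236544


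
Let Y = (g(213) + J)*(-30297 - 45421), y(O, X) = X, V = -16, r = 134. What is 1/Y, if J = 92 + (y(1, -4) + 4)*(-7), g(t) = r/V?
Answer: -4/25327671 ≈ -1.5793e-7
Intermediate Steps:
g(t) = -67/8 (g(t) = 134/(-16) = 134*(-1/16) = -67/8)
J = 92 (J = 92 + (-4 + 4)*(-7) = 92 + 0*(-7) = 92 + 0 = 92)
Y = -25327671/4 (Y = (-67/8 + 92)*(-30297 - 45421) = (669/8)*(-75718) = -25327671/4 ≈ -6.3319e+6)
1/Y = 1/(-25327671/4) = -4/25327671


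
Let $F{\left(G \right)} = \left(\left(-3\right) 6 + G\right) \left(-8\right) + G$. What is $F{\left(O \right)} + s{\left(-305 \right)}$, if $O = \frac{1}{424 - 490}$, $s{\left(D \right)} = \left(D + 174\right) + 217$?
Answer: $\frac{15187}{66} \approx 230.11$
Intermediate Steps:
$s{\left(D \right)} = 391 + D$ ($s{\left(D \right)} = \left(174 + D\right) + 217 = 391 + D$)
$O = - \frac{1}{66}$ ($O = \frac{1}{-66} = - \frac{1}{66} \approx -0.015152$)
$F{\left(G \right)} = 144 - 7 G$ ($F{\left(G \right)} = \left(-18 + G\right) \left(-8\right) + G = \left(144 - 8 G\right) + G = 144 - 7 G$)
$F{\left(O \right)} + s{\left(-305 \right)} = \left(144 - - \frac{7}{66}\right) + \left(391 - 305\right) = \left(144 + \frac{7}{66}\right) + 86 = \frac{9511}{66} + 86 = \frac{15187}{66}$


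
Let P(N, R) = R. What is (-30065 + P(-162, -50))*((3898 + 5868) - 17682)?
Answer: 238390340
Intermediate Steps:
(-30065 + P(-162, -50))*((3898 + 5868) - 17682) = (-30065 - 50)*((3898 + 5868) - 17682) = -30115*(9766 - 17682) = -30115*(-7916) = 238390340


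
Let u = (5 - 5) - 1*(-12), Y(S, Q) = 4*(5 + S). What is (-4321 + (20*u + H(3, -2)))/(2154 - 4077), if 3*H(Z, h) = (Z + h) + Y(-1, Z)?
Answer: 12226/5769 ≈ 2.1193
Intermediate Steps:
Y(S, Q) = 20 + 4*S
H(Z, h) = 16/3 + Z/3 + h/3 (H(Z, h) = ((Z + h) + (20 + 4*(-1)))/3 = ((Z + h) + (20 - 4))/3 = ((Z + h) + 16)/3 = (16 + Z + h)/3 = 16/3 + Z/3 + h/3)
u = 12 (u = 0 + 12 = 12)
(-4321 + (20*u + H(3, -2)))/(2154 - 4077) = (-4321 + (20*12 + (16/3 + (⅓)*3 + (⅓)*(-2))))/(2154 - 4077) = (-4321 + (240 + (16/3 + 1 - ⅔)))/(-1923) = (-4321 + (240 + 17/3))*(-1/1923) = (-4321 + 737/3)*(-1/1923) = -12226/3*(-1/1923) = 12226/5769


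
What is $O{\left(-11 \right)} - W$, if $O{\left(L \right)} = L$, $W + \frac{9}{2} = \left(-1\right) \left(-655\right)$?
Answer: $- \frac{1323}{2} \approx -661.5$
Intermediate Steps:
$W = \frac{1301}{2}$ ($W = - \frac{9}{2} - -655 = - \frac{9}{2} + 655 = \frac{1301}{2} \approx 650.5$)
$O{\left(-11 \right)} - W = -11 - \frac{1301}{2} = - \frac{1323}{2}$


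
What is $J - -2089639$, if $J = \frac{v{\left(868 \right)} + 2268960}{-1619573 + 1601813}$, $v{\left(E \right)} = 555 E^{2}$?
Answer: $\frac{152881539}{74} \approx 2.066 \cdot 10^{6}$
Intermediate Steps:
$J = - \frac{1751747}{74}$ ($J = \frac{555 \cdot 868^{2} + 2268960}{-1619573 + 1601813} = \frac{555 \cdot 753424 + 2268960}{-17760} = \left(418150320 + 2268960\right) \left(- \frac{1}{17760}\right) = 420419280 \left(- \frac{1}{17760}\right) = - \frac{1751747}{74} \approx -23672.0$)
$J - -2089639 = - \frac{1751747}{74} - -2089639 = - \frac{1751747}{74} + 2089639 = \frac{152881539}{74}$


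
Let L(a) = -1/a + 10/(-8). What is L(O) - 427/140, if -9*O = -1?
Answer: -133/10 ≈ -13.300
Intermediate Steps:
O = 1/9 (O = -1/9*(-1) = 1/9 ≈ 0.11111)
L(a) = -5/4 - 1/a (L(a) = -1/a + 10*(-1/8) = -1/a - 5/4 = -5/4 - 1/a)
L(O) - 427/140 = (-5/4 - 1/1/9) - 427/140 = (-5/4 - 1*9) - 427*1/140 = (-5/4 - 9) - 61/20 = -41/4 - 61/20 = -133/10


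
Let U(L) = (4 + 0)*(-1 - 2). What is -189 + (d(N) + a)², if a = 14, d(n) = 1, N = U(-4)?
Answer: 36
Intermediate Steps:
U(L) = -12 (U(L) = 4*(-3) = -12)
N = -12
-189 + (d(N) + a)² = -189 + (1 + 14)² = -189 + 15² = -189 + 225 = 36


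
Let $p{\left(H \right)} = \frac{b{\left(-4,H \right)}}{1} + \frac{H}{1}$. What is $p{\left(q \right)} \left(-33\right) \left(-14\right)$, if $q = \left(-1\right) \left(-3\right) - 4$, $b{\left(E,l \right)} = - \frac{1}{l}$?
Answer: $0$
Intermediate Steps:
$q = -1$ ($q = 3 - 4 = -1$)
$p{\left(H \right)} = H - \frac{1}{H}$ ($p{\left(H \right)} = \frac{\left(-1\right) \frac{1}{H}}{1} + \frac{H}{1} = - \frac{1}{H} 1 + H 1 = - \frac{1}{H} + H = H - \frac{1}{H}$)
$p{\left(q \right)} \left(-33\right) \left(-14\right) = \left(-1 - \frac{1}{-1}\right) \left(-33\right) \left(-14\right) = \left(-1 - -1\right) \left(-33\right) \left(-14\right) = \left(-1 + 1\right) \left(-33\right) \left(-14\right) = 0 \left(-33\right) \left(-14\right) = 0 \left(-14\right) = 0$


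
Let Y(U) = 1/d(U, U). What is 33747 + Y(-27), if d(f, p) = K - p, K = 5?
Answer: 1079905/32 ≈ 33747.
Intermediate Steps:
d(f, p) = 5 - p
Y(U) = 1/(5 - U)
33747 + Y(-27) = 33747 - 1/(-5 - 27) = 33747 - 1/(-32) = 33747 - 1*(-1/32) = 33747 + 1/32 = 1079905/32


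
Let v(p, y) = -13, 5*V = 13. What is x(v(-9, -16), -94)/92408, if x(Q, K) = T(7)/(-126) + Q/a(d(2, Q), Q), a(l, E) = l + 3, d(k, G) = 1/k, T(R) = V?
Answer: -2353/58217040 ≈ -4.0418e-5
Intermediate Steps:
V = 13/5 (V = (1/5)*13 = 13/5 ≈ 2.6000)
T(R) = 13/5
a(l, E) = 3 + l
x(Q, K) = -13/630 + 2*Q/7 (x(Q, K) = (13/5)/(-126) + Q/(3 + 1/2) = (13/5)*(-1/126) + Q/(3 + 1/2) = -13/630 + Q/(7/2) = -13/630 + Q*(2/7) = -13/630 + 2*Q/7)
x(v(-9, -16), -94)/92408 = (-13/630 + (2/7)*(-13))/92408 = (-13/630 - 26/7)*(1/92408) = -2353/630*1/92408 = -2353/58217040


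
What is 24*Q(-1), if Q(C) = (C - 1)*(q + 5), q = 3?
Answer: -384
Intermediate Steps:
Q(C) = -8 + 8*C (Q(C) = (C - 1)*(3 + 5) = (-1 + C)*8 = -8 + 8*C)
24*Q(-1) = 24*(-8 + 8*(-1)) = 24*(-8 - 8) = 24*(-16) = -384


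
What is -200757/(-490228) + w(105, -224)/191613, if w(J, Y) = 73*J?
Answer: 14075082887/31311352588 ≈ 0.44952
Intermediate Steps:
-200757/(-490228) + w(105, -224)/191613 = -200757/(-490228) + (73*105)/191613 = -200757*(-1/490228) + 7665*(1/191613) = 200757/490228 + 2555/63871 = 14075082887/31311352588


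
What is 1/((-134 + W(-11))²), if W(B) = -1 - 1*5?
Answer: 1/19600 ≈ 5.1020e-5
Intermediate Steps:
W(B) = -6 (W(B) = -1 - 5 = -6)
1/((-134 + W(-11))²) = 1/((-134 - 6)²) = 1/((-140)²) = 1/19600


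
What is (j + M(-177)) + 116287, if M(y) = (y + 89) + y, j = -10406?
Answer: 105616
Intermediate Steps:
M(y) = 89 + 2*y (M(y) = (89 + y) + y = 89 + 2*y)
(j + M(-177)) + 116287 = (-10406 + (89 + 2*(-177))) + 116287 = (-10406 + (89 - 354)) + 116287 = (-10406 - 265) + 116287 = -10671 + 116287 = 105616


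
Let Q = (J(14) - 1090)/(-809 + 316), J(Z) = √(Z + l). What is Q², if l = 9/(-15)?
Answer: (5450 - √335)²/6076225 ≈ 4.8555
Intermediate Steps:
l = -⅗ (l = 9*(-1/15) = -⅗ ≈ -0.60000)
J(Z) = √(-⅗ + Z) (J(Z) = √(Z - ⅗) = √(-⅗ + Z))
Q = 1090/493 - √335/2465 (Q = (√(-15 + 25*14)/5 - 1090)/(-809 + 316) = (√(-15 + 350)/5 - 1090)/(-493) = (√335/5 - 1090)*(-1/493) = (-1090 + √335/5)*(-1/493) = 1090/493 - √335/2465 ≈ 2.2035)
Q² = (1090/493 - √335/2465)²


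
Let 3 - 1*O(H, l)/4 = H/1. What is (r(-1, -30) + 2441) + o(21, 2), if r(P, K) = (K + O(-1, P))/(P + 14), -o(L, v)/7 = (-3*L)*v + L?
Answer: 41274/13 ≈ 3174.9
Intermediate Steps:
O(H, l) = 12 - 4*H (O(H, l) = 12 - 4*H/1 = 12 - 4*H)
o(L, v) = -7*L + 21*L*v (o(L, v) = -7*((-3*L)*v + L) = -7*(-3*L*v + L) = -7*(L - 3*L*v) = -7*L + 21*L*v)
r(P, K) = (16 + K)/(14 + P) (r(P, K) = (K + (12 - 4*(-1)))/(P + 14) = (K + (12 + 4))/(14 + P) = (K + 16)/(14 + P) = (16 + K)/(14 + P))
(r(-1, -30) + 2441) + o(21, 2) = ((16 - 30)/(14 - 1) + 2441) + 7*21*(-1 + 3*2) = (-14/13 + 2441) + 7*21*(-1 + 6) = ((1/13)*(-14) + 2441) + 7*21*5 = (-14/13 + 2441) + 735 = 31719/13 + 735 = 41274/13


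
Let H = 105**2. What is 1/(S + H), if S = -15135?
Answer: -1/4110 ≈ -0.00024331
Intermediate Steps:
H = 11025
1/(S + H) = 1/(-15135 + 11025) = 1/(-4110) = -1/4110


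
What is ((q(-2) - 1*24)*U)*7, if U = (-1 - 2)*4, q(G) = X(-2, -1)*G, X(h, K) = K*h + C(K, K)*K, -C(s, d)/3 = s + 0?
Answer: 1848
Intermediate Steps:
C(s, d) = -3*s (C(s, d) = -3*(s + 0) = -3*s)
X(h, K) = -3*K² + K*h (X(h, K) = K*h + (-3*K)*K = K*h - 3*K² = -3*K² + K*h)
q(G) = -G (q(G) = (-(-2 - 3*(-1)))*G = (-(-2 + 3))*G = (-1*1)*G = -G)
U = -12 (U = -3*4 = -12)
((q(-2) - 1*24)*U)*7 = ((-1*(-2) - 1*24)*(-12))*7 = ((2 - 24)*(-12))*7 = -22*(-12)*7 = 264*7 = 1848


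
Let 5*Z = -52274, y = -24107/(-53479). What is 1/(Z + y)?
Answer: -267395/2795440711 ≈ -9.5654e-5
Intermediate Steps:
y = 24107/53479 (y = -24107*(-1/53479) = 24107/53479 ≈ 0.45078)
Z = -52274/5 (Z = (1/5)*(-52274) = -52274/5 ≈ -10455.)
1/(Z + y) = 1/(-52274/5 + 24107/53479) = 1/(-2795440711/267395) = -267395/2795440711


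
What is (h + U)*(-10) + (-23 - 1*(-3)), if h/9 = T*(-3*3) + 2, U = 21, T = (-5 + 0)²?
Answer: 19840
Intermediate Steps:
T = 25 (T = (-5)² = 25)
h = -2007 (h = 9*(25*(-3*3) + 2) = 9*(25*(-9) + 2) = 9*(-225 + 2) = 9*(-223) = -2007)
(h + U)*(-10) + (-23 - 1*(-3)) = (-2007 + 21)*(-10) + (-23 - 1*(-3)) = -1986*(-10) + (-23 + 3) = 19860 - 20 = 19840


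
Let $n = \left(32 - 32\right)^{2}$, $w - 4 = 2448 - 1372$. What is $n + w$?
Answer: $1080$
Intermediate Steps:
$w = 1080$ ($w = 4 + \left(2448 - 1372\right) = 4 + 1076 = 1080$)
$n = 0$ ($n = \left(32 - 32\right)^{2} = 0^{2} = 0$)
$n + w = 0 + 1080 = 1080$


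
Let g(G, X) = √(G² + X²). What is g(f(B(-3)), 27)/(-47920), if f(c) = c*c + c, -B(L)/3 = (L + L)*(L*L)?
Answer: -27*√956485/47920 ≈ -0.55104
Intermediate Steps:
B(L) = -6*L³ (B(L) = -3*(L + L)*L*L = -3*2*L*L² = -6*L³)
f(c) = c + c² (f(c) = c² + c = c + c²)
g(f(B(-3)), 27)/(-47920) = √(((-6*(-3)³)*(1 - 6*(-3)³))² + 27²)/(-47920) = √(((-6*(-27))*(1 - 6*(-27)))² + 729)*(-1/47920) = √((162*(1 + 162))² + 729)*(-1/47920) = √((162*163)² + 729)*(-1/47920) = √(26406² + 729)*(-1/47920) = √(697276836 + 729)*(-1/47920) = √697277565*(-1/47920) = (27*√956485)*(-1/47920) = -27*√956485/47920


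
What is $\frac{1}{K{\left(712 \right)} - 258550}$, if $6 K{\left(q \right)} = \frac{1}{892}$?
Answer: $- \frac{5352}{1383759599} \approx -3.8677 \cdot 10^{-6}$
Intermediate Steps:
$K{\left(q \right)} = \frac{1}{5352}$ ($K{\left(q \right)} = \frac{1}{6 \cdot 892} = \frac{1}{6} \cdot \frac{1}{892} = \frac{1}{5352}$)
$\frac{1}{K{\left(712 \right)} - 258550} = \frac{1}{\frac{1}{5352} - 258550} = \frac{1}{- \frac{1383759599}{5352}} = - \frac{5352}{1383759599}$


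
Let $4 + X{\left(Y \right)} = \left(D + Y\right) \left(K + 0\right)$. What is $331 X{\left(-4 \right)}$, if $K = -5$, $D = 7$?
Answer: $-6289$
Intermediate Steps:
$X{\left(Y \right)} = -39 - 5 Y$ ($X{\left(Y \right)} = -4 + \left(7 + Y\right) \left(-5 + 0\right) = -4 + \left(7 + Y\right) \left(-5\right) = -4 - \left(35 + 5 Y\right) = -39 - 5 Y$)
$331 X{\left(-4 \right)} = 331 \left(-39 - -20\right) = 331 \left(-39 + 20\right) = 331 \left(-19\right) = -6289$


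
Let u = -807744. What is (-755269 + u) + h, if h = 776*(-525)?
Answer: -1970413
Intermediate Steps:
h = -407400
(-755269 + u) + h = (-755269 - 807744) - 407400 = -1563013 - 407400 = -1970413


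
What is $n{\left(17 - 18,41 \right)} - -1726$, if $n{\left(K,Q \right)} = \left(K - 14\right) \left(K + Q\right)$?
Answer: $1126$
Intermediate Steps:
$n{\left(K,Q \right)} = \left(-14 + K\right) \left(K + Q\right)$
$n{\left(17 - 18,41 \right)} - -1726 = \left(\left(17 - 18\right)^{2} - 14 \left(17 - 18\right) - 574 + \left(17 - 18\right) 41\right) - -1726 = \left(\left(17 - 18\right)^{2} - 14 \left(17 - 18\right) - 574 + \left(17 - 18\right) 41\right) + 1726 = \left(\left(-1\right)^{2} - -14 - 574 - 41\right) + 1726 = \left(1 + 14 - 574 - 41\right) + 1726 = -600 + 1726 = 1126$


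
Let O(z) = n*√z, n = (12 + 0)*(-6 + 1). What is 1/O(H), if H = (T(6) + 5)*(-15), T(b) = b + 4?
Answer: I/900 ≈ 0.0011111*I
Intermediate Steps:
T(b) = 4 + b
n = -60 (n = 12*(-5) = -60)
H = -225 (H = ((4 + 6) + 5)*(-15) = (10 + 5)*(-15) = 15*(-15) = -225)
O(z) = -60*√z
1/O(H) = 1/(-900*I) = I/900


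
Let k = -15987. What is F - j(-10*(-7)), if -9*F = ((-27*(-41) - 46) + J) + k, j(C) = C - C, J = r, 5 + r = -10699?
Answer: 25630/9 ≈ 2847.8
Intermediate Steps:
r = -10704 (r = -5 - 10699 = -10704)
J = -10704
j(C) = 0
F = 25630/9 (F = -(((-27*(-41) - 46) - 10704) - 15987)/9 = -(((1107 - 46) - 10704) - 15987)/9 = -((1061 - 10704) - 15987)/9 = -(-9643 - 15987)/9 = -1/9*(-25630) = 25630/9 ≈ 2847.8)
F - j(-10*(-7)) = 25630/9 - 1*0 = 25630/9 + 0 = 25630/9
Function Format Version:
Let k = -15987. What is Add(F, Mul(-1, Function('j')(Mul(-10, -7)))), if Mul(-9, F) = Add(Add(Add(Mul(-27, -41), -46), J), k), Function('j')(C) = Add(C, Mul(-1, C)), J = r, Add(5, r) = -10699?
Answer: Rational(25630, 9) ≈ 2847.8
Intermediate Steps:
r = -10704 (r = Add(-5, -10699) = -10704)
J = -10704
Function('j')(C) = 0
F = Rational(25630, 9) (F = Mul(Rational(-1, 9), Add(Add(Add(Mul(-27, -41), -46), -10704), -15987)) = Mul(Rational(-1, 9), Add(Add(Add(1107, -46), -10704), -15987)) = Mul(Rational(-1, 9), Add(Add(1061, -10704), -15987)) = Mul(Rational(-1, 9), Add(-9643, -15987)) = Mul(Rational(-1, 9), -25630) = Rational(25630, 9) ≈ 2847.8)
Add(F, Mul(-1, Function('j')(Mul(-10, -7)))) = Add(Rational(25630, 9), Mul(-1, 0)) = Add(Rational(25630, 9), 0) = Rational(25630, 9)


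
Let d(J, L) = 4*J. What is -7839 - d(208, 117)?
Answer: -8671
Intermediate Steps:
-7839 - d(208, 117) = -7839 - 4*208 = -7839 - 1*832 = -7839 - 832 = -8671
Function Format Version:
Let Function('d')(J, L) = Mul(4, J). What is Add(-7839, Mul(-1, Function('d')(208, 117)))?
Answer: -8671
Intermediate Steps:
Add(-7839, Mul(-1, Function('d')(208, 117))) = Add(-7839, Mul(-1, Mul(4, 208))) = Add(-7839, Mul(-1, 832)) = Add(-7839, -832) = -8671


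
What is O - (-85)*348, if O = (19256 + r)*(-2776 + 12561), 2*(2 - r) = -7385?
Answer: 449200445/2 ≈ 2.2460e+8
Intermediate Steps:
r = 7389/2 (r = 2 - 1/2*(-7385) = 2 + 7385/2 = 7389/2 ≈ 3694.5)
O = 449141285/2 (O = (19256 + 7389/2)*(-2776 + 12561) = (45901/2)*9785 = 449141285/2 ≈ 2.2457e+8)
O - (-85)*348 = 449141285/2 - (-85)*348 = 449141285/2 - 1*(-29580) = 449141285/2 + 29580 = 449200445/2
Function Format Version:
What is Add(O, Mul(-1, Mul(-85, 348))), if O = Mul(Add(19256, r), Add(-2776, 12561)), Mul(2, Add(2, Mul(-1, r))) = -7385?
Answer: Rational(449200445, 2) ≈ 2.2460e+8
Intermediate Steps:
r = Rational(7389, 2) (r = Add(2, Mul(Rational(-1, 2), -7385)) = Add(2, Rational(7385, 2)) = Rational(7389, 2) ≈ 3694.5)
O = Rational(449141285, 2) (O = Mul(Add(19256, Rational(7389, 2)), Add(-2776, 12561)) = Mul(Rational(45901, 2), 9785) = Rational(449141285, 2) ≈ 2.2457e+8)
Add(O, Mul(-1, Mul(-85, 348))) = Add(Rational(449141285, 2), Mul(-1, Mul(-85, 348))) = Add(Rational(449141285, 2), Mul(-1, -29580)) = Add(Rational(449141285, 2), 29580) = Rational(449200445, 2)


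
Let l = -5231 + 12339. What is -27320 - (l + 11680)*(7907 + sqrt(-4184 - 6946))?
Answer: -148584036 - 18788*I*sqrt(11130) ≈ -1.4858e+8 - 1.9821e+6*I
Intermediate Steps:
l = 7108
-27320 - (l + 11680)*(7907 + sqrt(-4184 - 6946)) = -27320 - (7108 + 11680)*(7907 + sqrt(-4184 - 6946)) = -27320 - 18788*(7907 + sqrt(-11130)) = -27320 - 18788*(7907 + I*sqrt(11130)) = -27320 - (148556716 + 18788*I*sqrt(11130)) = -27320 + (-148556716 - 18788*I*sqrt(11130)) = -148584036 - 18788*I*sqrt(11130)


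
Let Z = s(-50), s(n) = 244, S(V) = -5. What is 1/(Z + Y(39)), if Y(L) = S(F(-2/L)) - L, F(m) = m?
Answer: 1/200 ≈ 0.0050000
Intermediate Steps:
Z = 244
Y(L) = -5 - L
1/(Z + Y(39)) = 1/(244 + (-5 - 1*39)) = 1/(244 + (-5 - 39)) = 1/(244 - 44) = 1/200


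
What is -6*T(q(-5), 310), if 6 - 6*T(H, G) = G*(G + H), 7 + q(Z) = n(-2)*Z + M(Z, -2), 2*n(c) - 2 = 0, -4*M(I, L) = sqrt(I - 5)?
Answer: 92374 - 155*I*sqrt(10)/2 ≈ 92374.0 - 245.08*I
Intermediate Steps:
M(I, L) = -sqrt(-5 + I)/4 (M(I, L) = -sqrt(I - 5)/4 = -sqrt(-5 + I)/4)
n(c) = 1 (n(c) = 1 + (1/2)*0 = 1 + 0 = 1)
q(Z) = -7 + Z - sqrt(-5 + Z)/4 (q(Z) = -7 + (1*Z - sqrt(-5 + Z)/4) = -7 + (Z - sqrt(-5 + Z)/4) = -7 + Z - sqrt(-5 + Z)/4)
T(H, G) = 1 - G*(G + H)/6
-6*T(q(-5), 310) = -6*(1 - 1/6*310**2 - 1/6*310*(-7 - 5 - sqrt(-5 - 5)/4)) = -6*(1 - 1/6*96100 - 1/6*310*(-7 - 5 - I*sqrt(10)/4)) = -6*(1 - 48050/3 - 1/6*310*(-7 - 5 - I*sqrt(10)/4)) = -6*(1 - 48050/3 - 1/6*310*(-12 - I*sqrt(10)/4)) = -6*(1 - 48050/3 + (620 + 155*I*sqrt(10)/12)) = -6*(-46187/3 + 155*I*sqrt(10)/12) = 92374 - 155*I*sqrt(10)/2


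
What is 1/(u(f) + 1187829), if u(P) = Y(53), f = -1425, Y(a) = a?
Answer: 1/1187882 ≈ 8.4183e-7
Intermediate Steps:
u(P) = 53
1/(u(f) + 1187829) = 1/(53 + 1187829) = 1/1187882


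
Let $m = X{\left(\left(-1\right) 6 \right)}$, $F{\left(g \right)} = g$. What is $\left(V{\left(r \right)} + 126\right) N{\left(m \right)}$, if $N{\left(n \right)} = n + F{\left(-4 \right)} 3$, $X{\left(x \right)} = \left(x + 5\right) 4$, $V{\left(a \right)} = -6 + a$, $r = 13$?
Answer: $-2128$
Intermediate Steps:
$X{\left(x \right)} = 20 + 4 x$ ($X{\left(x \right)} = \left(5 + x\right) 4 = 20 + 4 x$)
$m = -4$ ($m = 20 + 4 \left(\left(-1\right) 6\right) = 20 + 4 \left(-6\right) = 20 - 24 = -4$)
$N{\left(n \right)} = -12 + n$ ($N{\left(n \right)} = n - 12 = -12 + n$)
$\left(V{\left(r \right)} + 126\right) N{\left(m \right)} = \left(\left(-6 + 13\right) + 126\right) \left(-12 - 4\right) = \left(7 + 126\right) \left(-16\right) = 133 \left(-16\right) = -2128$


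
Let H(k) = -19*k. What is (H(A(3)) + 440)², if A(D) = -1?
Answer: 210681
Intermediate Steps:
(H(A(3)) + 440)² = (-19*(-1) + 440)² = (19 + 440)² = 459² = 210681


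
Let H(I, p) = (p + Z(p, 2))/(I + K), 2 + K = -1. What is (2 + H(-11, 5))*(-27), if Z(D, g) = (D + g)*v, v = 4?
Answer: 135/14 ≈ 9.6429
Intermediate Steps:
K = -3 (K = -2 - 1 = -3)
Z(D, g) = 4*D + 4*g (Z(D, g) = (D + g)*4 = 4*D + 4*g)
H(I, p) = (8 + 5*p)/(-3 + I) (H(I, p) = (p + (4*p + 4*2))/(I - 3) = (p + (4*p + 8))/(-3 + I) = (p + (8 + 4*p))/(-3 + I) = (8 + 5*p)/(-3 + I))
(2 + H(-11, 5))*(-27) = (2 + (8 + 5*5)/(-3 - 11))*(-27) = (2 + (8 + 25)/(-14))*(-27) = (2 - 1/14*33)*(-27) = (2 - 33/14)*(-27) = -5/14*(-27) = 135/14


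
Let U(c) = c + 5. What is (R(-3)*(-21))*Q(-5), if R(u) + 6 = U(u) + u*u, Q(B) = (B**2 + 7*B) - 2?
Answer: 1260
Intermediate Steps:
U(c) = 5 + c
Q(B) = -2 + B**2 + 7*B
R(u) = -1 + u + u**2 (R(u) = -6 + ((5 + u) + u*u) = -6 + ((5 + u) + u**2) = -6 + (5 + u + u**2) = -1 + u + u**2)
(R(-3)*(-21))*Q(-5) = ((-1 - 3 + (-3)**2)*(-21))*(-2 + (-5)**2 + 7*(-5)) = ((-1 - 3 + 9)*(-21))*(-2 + 25 - 35) = (5*(-21))*(-12) = -105*(-12) = 1260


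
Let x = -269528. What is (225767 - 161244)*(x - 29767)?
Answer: -19311411285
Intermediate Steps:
(225767 - 161244)*(x - 29767) = (225767 - 161244)*(-269528 - 29767) = 64523*(-299295) = -19311411285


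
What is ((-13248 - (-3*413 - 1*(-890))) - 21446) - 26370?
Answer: -60715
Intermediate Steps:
((-13248 - (-3*413 - 1*(-890))) - 21446) - 26370 = ((-13248 - (-1239 + 890)) - 21446) - 26370 = ((-13248 - 1*(-349)) - 21446) - 26370 = ((-13248 + 349) - 21446) - 26370 = (-12899 - 21446) - 26370 = -34345 - 26370 = -60715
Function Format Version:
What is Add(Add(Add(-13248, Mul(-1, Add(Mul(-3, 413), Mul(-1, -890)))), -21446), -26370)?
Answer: -60715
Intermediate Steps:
Add(Add(Add(-13248, Mul(-1, Add(Mul(-3, 413), Mul(-1, -890)))), -21446), -26370) = Add(Add(Add(-13248, Mul(-1, Add(-1239, 890))), -21446), -26370) = Add(Add(Add(-13248, Mul(-1, -349)), -21446), -26370) = Add(Add(Add(-13248, 349), -21446), -26370) = Add(Add(-12899, -21446), -26370) = Add(-34345, -26370) = -60715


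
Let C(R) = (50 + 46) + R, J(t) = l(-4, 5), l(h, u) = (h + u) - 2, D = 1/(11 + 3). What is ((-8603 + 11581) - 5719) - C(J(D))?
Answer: -2836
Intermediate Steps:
D = 1/14 ≈ 0.071429
l(h, u) = -2 + h + u
J(t) = -1 (J(t) = -2 - 4 + 5 = -1)
C(R) = 96 + R
((-8603 + 11581) - 5719) - C(J(D)) = ((-8603 + 11581) - 5719) - (96 - 1) = (2978 - 5719) - 1*95 = -2741 - 95 = -2836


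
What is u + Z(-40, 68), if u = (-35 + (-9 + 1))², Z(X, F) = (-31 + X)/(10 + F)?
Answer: 144151/78 ≈ 1848.1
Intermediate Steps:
Z(X, F) = (-31 + X)/(10 + F)
u = 1849 (u = (-35 - 8)² = (-43)² = 1849)
u + Z(-40, 68) = 1849 + (-31 - 40)/(10 + 68) = 1849 - 71/78 = 144151/78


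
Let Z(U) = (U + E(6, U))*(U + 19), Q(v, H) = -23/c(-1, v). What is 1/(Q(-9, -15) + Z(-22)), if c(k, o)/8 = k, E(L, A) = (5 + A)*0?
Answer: 8/551 ≈ 0.014519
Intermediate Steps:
E(L, A) = 0
c(k, o) = 8*k
Q(v, H) = 23/8 (Q(v, H) = -23/(8*(-1)) = -23/(-8) = -23*(-⅛) = 23/8)
Z(U) = U*(19 + U) (Z(U) = (U + 0)*(U + 19) = U*(19 + U))
1/(Q(-9, -15) + Z(-22)) = 1/(23/8 - 22*(19 - 22)) = 1/(23/8 - 22*(-3)) = 1/(23/8 + 66) = 1/(551/8) = 8/551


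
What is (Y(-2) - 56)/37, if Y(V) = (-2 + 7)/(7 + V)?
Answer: -55/37 ≈ -1.4865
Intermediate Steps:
Y(V) = 5/(7 + V)
(Y(-2) - 56)/37 = (5/(7 - 2) - 56)/37 = (5/5 - 56)/37 = (5*(1/5) - 56)/37 = (1 - 56)/37 = (1/37)*(-55) = -55/37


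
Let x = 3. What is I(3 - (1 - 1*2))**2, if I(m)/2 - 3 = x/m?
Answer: 225/4 ≈ 56.250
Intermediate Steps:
I(m) = 6 + 6/m (I(m) = 6 + 2*(3/m) = 6 + 6/m)
I(3 - (1 - 1*2))**2 = (6 + 6/(3 - (1 - 1*2)))**2 = (6 + 6/(3 - (1 - 2)))**2 = (6 + 6/(3 - 1*(-1)))**2 = (6 + 6/(3 + 1))**2 = (6 + 6/4)**2 = (6 + 6*(1/4))**2 = (6 + 3/2)**2 = (15/2)**2 = 225/4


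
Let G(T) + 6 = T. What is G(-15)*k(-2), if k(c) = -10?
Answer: 210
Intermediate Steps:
G(T) = -6 + T
G(-15)*k(-2) = (-6 - 15)*(-10) = -21*(-10) = 210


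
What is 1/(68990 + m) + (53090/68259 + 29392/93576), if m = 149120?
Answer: 21127127161787/19349398980170 ≈ 1.0919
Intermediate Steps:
1/(68990 + m) + (53090/68259 + 29392/93576) = 1/(68990 + 149120) + (53090/68259 + 29392/93576) = 1/218110 + (53090*(1/68259) + 29392*(1/93576)) = 1/218110 + (53090/68259 + 3674/11697) = 1/218110 + 96864144/88713947 = 21127127161787/19349398980170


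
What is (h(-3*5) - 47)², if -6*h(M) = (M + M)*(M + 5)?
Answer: 9409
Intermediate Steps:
h(M) = -M*(5 + M)/3 (h(M) = -(M + M)*(M + 5)/6 = -2*M*(5 + M)/6 = -M*(5 + M)/3)
(h(-3*5) - 47)² = (-(-3*5)*(5 - 3*5)/3 - 47)² = (-⅓*(-15)*(5 - 15) - 47)² = (-⅓*(-15)*(-10) - 47)² = (-50 - 47)² = (-97)² = 9409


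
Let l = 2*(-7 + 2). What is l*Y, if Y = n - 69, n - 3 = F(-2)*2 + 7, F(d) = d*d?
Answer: 510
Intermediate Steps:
F(d) = d²
n = 18 (n = 3 + ((-2)²*2 + 7) = 3 + (4*2 + 7) = 3 + (8 + 7) = 3 + 15 = 18)
Y = -51 (Y = 18 - 69 = -51)
l = -10 (l = 2*(-5) = -10)
l*Y = -10*(-51) = 510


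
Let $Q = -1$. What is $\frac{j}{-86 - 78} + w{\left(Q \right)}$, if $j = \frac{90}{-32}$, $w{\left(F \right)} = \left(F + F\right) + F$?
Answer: $- \frac{7827}{2624} \approx -2.9828$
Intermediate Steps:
$w{\left(F \right)} = 3 F$ ($w{\left(F \right)} = 2 F + F = 3 F$)
$j = - \frac{45}{16}$ ($j = 90 \left(- \frac{1}{32}\right) = - \frac{45}{16} \approx -2.8125$)
$\frac{j}{-86 - 78} + w{\left(Q \right)} = \frac{1}{-86 - 78} \left(- \frac{45}{16}\right) + 3 \left(-1\right) = \frac{1}{-164} \left(- \frac{45}{16}\right) - 3 = \left(- \frac{1}{164}\right) \left(- \frac{45}{16}\right) - 3 = \frac{45}{2624} - 3 = - \frac{7827}{2624}$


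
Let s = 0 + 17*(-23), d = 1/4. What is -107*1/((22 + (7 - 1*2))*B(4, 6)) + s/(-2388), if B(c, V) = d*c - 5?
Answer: 6203/5373 ≈ 1.1545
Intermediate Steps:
d = ¼ ≈ 0.25000
s = -391 (s = 0 - 391 = -391)
B(c, V) = -5 + c/4 (B(c, V) = c/4 - 5 = -5 + c/4)
-107*1/((22 + (7 - 1*2))*B(4, 6)) + s/(-2388) = -107*1/((-5 + (¼)*4)*(22 + (7 - 1*2))) - 391/(-2388) = -107*1/((-5 + 1)*(22 + (7 - 2))) - 391*(-1/2388) = -107*(-1/(4*(22 + 5))) + 391/2388 = -107/((-4*27)) + 391/2388 = -107/(-108) + 391/2388 = -107*(-1/108) + 391/2388 = 107/108 + 391/2388 = 6203/5373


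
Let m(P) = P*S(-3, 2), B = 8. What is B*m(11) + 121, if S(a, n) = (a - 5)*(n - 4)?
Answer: 1529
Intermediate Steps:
S(a, n) = (-5 + a)*(-4 + n)
m(P) = 16*P (m(P) = P*(20 - 5*2 - 4*(-3) - 3*2) = P*(20 - 10 + 12 - 6) = P*16 = 16*P)
B*m(11) + 121 = 8*(16*11) + 121 = 8*176 + 121 = 1408 + 121 = 1529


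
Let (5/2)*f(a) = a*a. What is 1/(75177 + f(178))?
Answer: 5/439253 ≈ 1.1383e-5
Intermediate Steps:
f(a) = 2*a**2/5 (f(a) = 2*(a*a)/5 = 2*a**2/5)
1/(75177 + f(178)) = 1/(75177 + (2/5)*178**2) = 1/(75177 + (2/5)*31684) = 1/(75177 + 63368/5) = 1/(439253/5) = 5/439253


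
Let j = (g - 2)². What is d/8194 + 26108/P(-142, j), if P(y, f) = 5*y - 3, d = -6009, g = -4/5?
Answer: -218213369/5842322 ≈ -37.350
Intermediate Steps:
g = -⅘ (g = -4*⅕ = -⅘ ≈ -0.80000)
j = 196/25 (j = (-⅘ - 2)² = (-14/5)² = 196/25 ≈ 7.8400)
P(y, f) = -3 + 5*y
d/8194 + 26108/P(-142, j) = -6009/8194 + 26108/(-3 + 5*(-142)) = -6009*1/8194 + 26108/(-3 - 710) = -6009/8194 + 26108/(-713) = -6009/8194 + 26108*(-1/713) = -6009/8194 - 26108/713 = -218213369/5842322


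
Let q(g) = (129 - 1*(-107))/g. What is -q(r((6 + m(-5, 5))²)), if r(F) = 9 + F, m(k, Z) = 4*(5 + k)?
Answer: -236/45 ≈ -5.2444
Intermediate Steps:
m(k, Z) = 20 + 4*k
q(g) = 236/g (q(g) = (129 + 107)/g = 236/g)
-q(r((6 + m(-5, 5))²)) = -236/(9 + (6 + (20 + 4*(-5)))²) = -236/(9 + (6 + (20 - 20))²) = -236/(9 + (6 + 0)²) = -236/(9 + 6²) = -236/(9 + 36) = -236/45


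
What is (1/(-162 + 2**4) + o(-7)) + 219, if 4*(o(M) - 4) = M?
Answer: 64603/292 ≈ 221.24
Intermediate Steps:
o(M) = 4 + M/4
(1/(-162 + 2**4) + o(-7)) + 219 = (1/(-162 + 2**4) + (4 + (1/4)*(-7))) + 219 = (1/(-162 + 16) + (4 - 7/4)) + 219 = (1/(-146) + 9/4) + 219 = (-1/146 + 9/4) + 219 = 655/292 + 219 = 64603/292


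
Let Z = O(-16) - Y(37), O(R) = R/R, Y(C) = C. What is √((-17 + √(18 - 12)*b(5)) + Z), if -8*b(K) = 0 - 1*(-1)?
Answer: √(-848 - 2*√6)/4 ≈ 7.3011*I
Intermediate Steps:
b(K) = -⅛ (b(K) = -(0 - 1*(-1))/8 = -(0 + 1)/8 = -⅛*1 = -⅛)
O(R) = 1
Z = -36 (Z = 1 - 1*37 = 1 - 37 = -36)
√((-17 + √(18 - 12)*b(5)) + Z) = √((-17 + √(18 - 12)*(-⅛)) - 36) = √((-17 + √6*(-⅛)) - 36) = √((-17 - √6/8) - 36) = √(-53 - √6/8)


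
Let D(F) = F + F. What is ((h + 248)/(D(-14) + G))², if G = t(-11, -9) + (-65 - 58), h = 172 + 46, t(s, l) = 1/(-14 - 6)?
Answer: 86862400/9126441 ≈ 9.5177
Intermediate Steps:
t(s, l) = -1/20 (t(s, l) = 1/(-20) = -1/20)
h = 218
G = -2461/20 (G = -1/20 + (-65 - 58) = -1/20 - 123 = -2461/20 ≈ -123.05)
D(F) = 2*F
((h + 248)/(D(-14) + G))² = ((218 + 248)/(2*(-14) - 2461/20))² = (466/(-28 - 2461/20))² = (466/(-3021/20))² = (466*(-20/3021))² = (-9320/3021)² = 86862400/9126441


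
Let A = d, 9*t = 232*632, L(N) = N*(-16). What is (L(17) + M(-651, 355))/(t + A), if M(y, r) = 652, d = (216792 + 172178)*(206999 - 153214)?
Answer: 1710/94143454837 ≈ 1.8164e-8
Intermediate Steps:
L(N) = -16*N
t = 146624/9 (t = (232*632)/9 = (1/9)*146624 = 146624/9 ≈ 16292.)
d = 20920751450 (d = 388970*53785 = 20920751450)
A = 20920751450
(L(17) + M(-651, 355))/(t + A) = (-16*17 + 652)/(146624/9 + 20920751450) = (-272 + 652)/(188286909674/9) = 380*(9/188286909674) = 1710/94143454837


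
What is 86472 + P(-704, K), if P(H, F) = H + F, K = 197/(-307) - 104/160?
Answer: 526607589/6140 ≈ 85767.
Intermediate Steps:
K = -7931/6140 (K = 197*(-1/307) - 104*1/160 = -197/307 - 13/20 = -7931/6140 ≈ -1.2917)
P(H, F) = F + H
86472 + P(-704, K) = 86472 + (-7931/6140 - 704) = 86472 - 4330491/6140 = 526607589/6140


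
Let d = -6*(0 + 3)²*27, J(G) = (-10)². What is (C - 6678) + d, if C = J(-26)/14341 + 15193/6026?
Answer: -702885408363/86418866 ≈ -8133.5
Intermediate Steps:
J(G) = 100
C = 218485413/86418866 (C = 100/14341 + 15193/6026 = 218485413/86418866 ≈ 2.5282)
d = -1458 (d = -6*3²*27 = -6*9*27 = -54*27 = -1458)
(C - 6678) + d = (218485413/86418866 - 6678) - 1458 = -576886701735/86418866 - 1458 = -702885408363/86418866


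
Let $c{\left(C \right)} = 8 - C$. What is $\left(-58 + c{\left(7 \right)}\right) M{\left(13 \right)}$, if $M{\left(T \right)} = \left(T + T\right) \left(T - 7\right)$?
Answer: $-8892$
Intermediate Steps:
$M{\left(T \right)} = 2 T \left(-7 + T\right)$
$\left(-58 + c{\left(7 \right)}\right) M{\left(13 \right)} = \left(-58 + \left(8 - 7\right)\right) 2 \cdot 13 \left(-7 + 13\right) = \left(-58 + \left(8 - 7\right)\right) 2 \cdot 13 \cdot 6 = \left(-58 + 1\right) 156 = \left(-57\right) 156 = -8892$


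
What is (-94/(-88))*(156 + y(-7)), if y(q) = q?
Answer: 7003/44 ≈ 159.16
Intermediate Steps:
(-94/(-88))*(156 + y(-7)) = (-94/(-88))*(156 - 7) = -94*(-1/88)*149 = (47/44)*149 = 7003/44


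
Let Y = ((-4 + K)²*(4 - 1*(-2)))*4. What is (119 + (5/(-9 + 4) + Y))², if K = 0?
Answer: 252004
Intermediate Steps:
Y = 384 (Y = ((-4 + 0)²*(4 - 1*(-2)))*4 = ((-4)²*(4 + 2))*4 = (16*6)*4 = 96*4 = 384)
(119 + (5/(-9 + 4) + Y))² = (119 + (5/(-9 + 4) + 384))² = (119 + (5/(-5) + 384))² = (119 + (5*(-⅕) + 384))² = (119 + (-1 + 384))² = (119 + 383)² = 502² = 252004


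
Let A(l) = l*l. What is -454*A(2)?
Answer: -1816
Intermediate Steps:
A(l) = l²
-454*A(2) = -454*2² = -454*4 = -1816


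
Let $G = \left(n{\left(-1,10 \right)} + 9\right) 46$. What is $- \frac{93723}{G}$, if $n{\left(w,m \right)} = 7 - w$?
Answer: $- \frac{93723}{782} \approx -119.85$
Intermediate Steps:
$G = 782$ ($G = \left(\left(7 - -1\right) + 9\right) 46 = \left(\left(7 + 1\right) + 9\right) 46 = \left(8 + 9\right) 46 = 17 \cdot 46 = 782$)
$- \frac{93723}{G} = - \frac{93723}{782}$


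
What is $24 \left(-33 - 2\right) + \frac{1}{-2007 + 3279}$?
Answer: $- \frac{1068479}{1272} \approx -840.0$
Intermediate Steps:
$24 \left(-33 - 2\right) + \frac{1}{-2007 + 3279} = 24 \left(-35\right) + \frac{1}{1272} = -840 + \frac{1}{1272} = - \frac{1068479}{1272}$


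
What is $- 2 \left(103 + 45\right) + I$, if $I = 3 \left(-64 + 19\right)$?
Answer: $-431$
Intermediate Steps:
$I = -135$ ($I = 3 \left(-45\right) = -135$)
$- 2 \left(103 + 45\right) + I = - 2 \left(103 + 45\right) - 135 = \left(-2\right) 148 - 135 = -296 - 135 = -431$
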